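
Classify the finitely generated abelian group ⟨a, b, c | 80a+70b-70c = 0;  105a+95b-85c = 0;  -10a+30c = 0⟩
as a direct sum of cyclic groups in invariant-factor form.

rank_ℚ(R)=3; free=3−3=0
SNF(R) diag = [5, 10, 10] → torsion [5, 10, 10]

Answer: M ≅ ℤ/5 ⊕ ℤ/10 ⊕ ℤ/10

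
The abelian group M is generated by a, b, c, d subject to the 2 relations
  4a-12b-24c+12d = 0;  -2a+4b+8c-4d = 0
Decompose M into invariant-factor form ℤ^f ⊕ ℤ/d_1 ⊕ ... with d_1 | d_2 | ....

rank_ℚ(R)=2; free=4−2=2
SNF(R) diag = [2, 4] → torsion [2, 4]

Answer: M ≅ ℤ^2 ⊕ ℤ/2 ⊕ ℤ/4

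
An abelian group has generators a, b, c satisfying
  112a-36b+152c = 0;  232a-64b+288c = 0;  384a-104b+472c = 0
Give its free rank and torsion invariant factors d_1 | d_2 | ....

Answer: M ≅ ℤ/4 ⊕ ℤ/8 ⊕ ℤ/8

Derivation:
rank_ℚ(R)=3; free=3−3=0
SNF(R) diag = [4, 8, 8] → torsion [4, 8, 8]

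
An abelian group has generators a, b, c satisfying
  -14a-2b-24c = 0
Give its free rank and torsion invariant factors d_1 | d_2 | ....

Answer: M ≅ ℤ^2 ⊕ ℤ/2

Derivation:
rank_ℚ(R)=1; free=3−1=2
SNF(R) diag = [2] → torsion [2]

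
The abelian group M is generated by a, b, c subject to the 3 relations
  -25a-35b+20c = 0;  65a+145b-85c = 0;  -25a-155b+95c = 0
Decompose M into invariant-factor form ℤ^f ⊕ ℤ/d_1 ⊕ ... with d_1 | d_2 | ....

rank_ℚ(R)=3; free=3−3=0
SNF(R) diag = [5, 15, 30] → torsion [5, 15, 30]

Answer: M ≅ ℤ/5 ⊕ ℤ/15 ⊕ ℤ/30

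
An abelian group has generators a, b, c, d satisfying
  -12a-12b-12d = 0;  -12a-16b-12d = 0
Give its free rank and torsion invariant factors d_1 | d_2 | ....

Answer: M ≅ ℤ^2 ⊕ ℤ/4 ⊕ ℤ/12

Derivation:
rank_ℚ(R)=2; free=4−2=2
SNF(R) diag = [4, 12] → torsion [4, 12]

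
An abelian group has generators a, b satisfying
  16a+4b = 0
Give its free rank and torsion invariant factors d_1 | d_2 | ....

rank_ℚ(R)=1; free=2−1=1
SNF(R) diag = [4] → torsion [4]

Answer: M ≅ ℤ^1 ⊕ ℤ/4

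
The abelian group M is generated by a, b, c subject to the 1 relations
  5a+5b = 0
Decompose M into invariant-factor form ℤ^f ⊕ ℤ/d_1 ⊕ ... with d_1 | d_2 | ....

rank_ℚ(R)=1; free=3−1=2
SNF(R) diag = [5] → torsion [5]

Answer: M ≅ ℤ^2 ⊕ ℤ/5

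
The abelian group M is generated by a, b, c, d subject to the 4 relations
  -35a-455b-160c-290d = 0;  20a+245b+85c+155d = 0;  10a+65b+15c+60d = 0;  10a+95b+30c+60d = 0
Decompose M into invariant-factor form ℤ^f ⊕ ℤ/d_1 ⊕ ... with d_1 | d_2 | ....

Answer: M ≅ ℤ/5 ⊕ ℤ/5 ⊕ ℤ/15 ⊕ ℤ/15

Derivation:
rank_ℚ(R)=4; free=4−4=0
SNF(R) diag = [5, 5, 15, 15] → torsion [5, 5, 15, 15]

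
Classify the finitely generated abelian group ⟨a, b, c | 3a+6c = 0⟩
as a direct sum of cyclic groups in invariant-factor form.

rank_ℚ(R)=1; free=3−1=2
SNF(R) diag = [3] → torsion [3]

Answer: M ≅ ℤ^2 ⊕ ℤ/3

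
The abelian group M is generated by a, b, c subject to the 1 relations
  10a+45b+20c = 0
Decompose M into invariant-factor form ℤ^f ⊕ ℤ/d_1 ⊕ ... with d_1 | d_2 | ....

Answer: M ≅ ℤ^2 ⊕ ℤ/5

Derivation:
rank_ℚ(R)=1; free=3−1=2
SNF(R) diag = [5] → torsion [5]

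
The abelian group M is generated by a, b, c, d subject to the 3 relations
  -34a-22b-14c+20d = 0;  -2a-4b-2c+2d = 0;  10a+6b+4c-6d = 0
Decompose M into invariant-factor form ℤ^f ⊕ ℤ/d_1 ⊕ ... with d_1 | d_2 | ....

Answer: M ≅ ℤ^1 ⊕ ℤ/2 ⊕ ℤ/2 ⊕ ℤ/2

Derivation:
rank_ℚ(R)=3; free=4−3=1
SNF(R) diag = [2, 2, 2] → torsion [2, 2, 2]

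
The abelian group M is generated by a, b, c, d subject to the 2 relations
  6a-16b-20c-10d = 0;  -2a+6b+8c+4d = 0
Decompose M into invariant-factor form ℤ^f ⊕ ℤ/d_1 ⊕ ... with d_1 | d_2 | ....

Answer: M ≅ ℤ^2 ⊕ ℤ/2 ⊕ ℤ/2

Derivation:
rank_ℚ(R)=2; free=4−2=2
SNF(R) diag = [2, 2] → torsion [2, 2]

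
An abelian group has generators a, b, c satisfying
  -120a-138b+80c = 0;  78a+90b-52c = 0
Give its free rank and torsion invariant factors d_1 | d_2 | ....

Answer: M ≅ ℤ^1 ⊕ ℤ/2 ⊕ ℤ/6

Derivation:
rank_ℚ(R)=2; free=3−2=1
SNF(R) diag = [2, 6] → torsion [2, 6]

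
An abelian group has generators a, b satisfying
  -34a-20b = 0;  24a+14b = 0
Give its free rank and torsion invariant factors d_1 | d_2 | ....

rank_ℚ(R)=2; free=2−2=0
SNF(R) diag = [2, 2] → torsion [2, 2]

Answer: M ≅ ℤ/2 ⊕ ℤ/2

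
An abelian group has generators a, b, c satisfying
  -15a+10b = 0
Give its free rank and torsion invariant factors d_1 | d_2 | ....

Answer: M ≅ ℤ^2 ⊕ ℤ/5

Derivation:
rank_ℚ(R)=1; free=3−1=2
SNF(R) diag = [5] → torsion [5]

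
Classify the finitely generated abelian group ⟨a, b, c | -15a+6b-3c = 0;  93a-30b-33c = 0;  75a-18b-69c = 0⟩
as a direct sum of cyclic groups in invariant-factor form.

Answer: M ≅ ℤ/3 ⊕ ℤ/6 ⊕ ℤ/12

Derivation:
rank_ℚ(R)=3; free=3−3=0
SNF(R) diag = [3, 6, 12] → torsion [3, 6, 12]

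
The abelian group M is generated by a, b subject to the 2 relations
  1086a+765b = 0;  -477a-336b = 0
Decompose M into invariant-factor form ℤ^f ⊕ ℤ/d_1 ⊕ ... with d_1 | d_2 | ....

rank_ℚ(R)=2; free=2−2=0
SNF(R) diag = [3, 3] → torsion [3, 3]

Answer: M ≅ ℤ/3 ⊕ ℤ/3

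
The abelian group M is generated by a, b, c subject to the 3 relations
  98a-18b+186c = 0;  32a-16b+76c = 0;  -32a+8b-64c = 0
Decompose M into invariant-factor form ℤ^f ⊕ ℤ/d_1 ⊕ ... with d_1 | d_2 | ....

Answer: M ≅ ℤ/2 ⊕ ℤ/4 ⊕ ℤ/8

Derivation:
rank_ℚ(R)=3; free=3−3=0
SNF(R) diag = [2, 4, 8] → torsion [2, 4, 8]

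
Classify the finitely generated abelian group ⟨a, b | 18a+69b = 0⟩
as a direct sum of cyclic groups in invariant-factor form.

Answer: M ≅ ℤ^1 ⊕ ℤ/3

Derivation:
rank_ℚ(R)=1; free=2−1=1
SNF(R) diag = [3] → torsion [3]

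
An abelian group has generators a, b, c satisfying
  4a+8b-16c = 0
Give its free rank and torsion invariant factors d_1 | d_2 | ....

rank_ℚ(R)=1; free=3−1=2
SNF(R) diag = [4] → torsion [4]

Answer: M ≅ ℤ^2 ⊕ ℤ/4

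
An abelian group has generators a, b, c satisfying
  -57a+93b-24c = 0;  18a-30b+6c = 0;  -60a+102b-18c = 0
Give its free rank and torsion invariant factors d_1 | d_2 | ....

Answer: M ≅ ℤ/3 ⊕ ℤ/6 ⊕ ℤ/6

Derivation:
rank_ℚ(R)=3; free=3−3=0
SNF(R) diag = [3, 6, 6] → torsion [3, 6, 6]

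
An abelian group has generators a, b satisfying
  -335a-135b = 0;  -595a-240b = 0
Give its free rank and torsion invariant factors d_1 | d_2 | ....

Answer: M ≅ ℤ/5 ⊕ ℤ/15

Derivation:
rank_ℚ(R)=2; free=2−2=0
SNF(R) diag = [5, 15] → torsion [5, 15]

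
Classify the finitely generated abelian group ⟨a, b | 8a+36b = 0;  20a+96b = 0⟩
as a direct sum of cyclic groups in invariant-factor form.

Answer: M ≅ ℤ/4 ⊕ ℤ/12

Derivation:
rank_ℚ(R)=2; free=2−2=0
SNF(R) diag = [4, 12] → torsion [4, 12]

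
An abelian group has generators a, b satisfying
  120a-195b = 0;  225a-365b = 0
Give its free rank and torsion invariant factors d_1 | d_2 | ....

Answer: M ≅ ℤ/5 ⊕ ℤ/15

Derivation:
rank_ℚ(R)=2; free=2−2=0
SNF(R) diag = [5, 15] → torsion [5, 15]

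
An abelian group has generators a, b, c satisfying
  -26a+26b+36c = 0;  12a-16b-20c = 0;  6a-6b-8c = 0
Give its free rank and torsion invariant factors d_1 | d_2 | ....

rank_ℚ(R)=3; free=3−3=0
SNF(R) diag = [2, 4, 4] → torsion [2, 4, 4]

Answer: M ≅ ℤ/2 ⊕ ℤ/4 ⊕ ℤ/4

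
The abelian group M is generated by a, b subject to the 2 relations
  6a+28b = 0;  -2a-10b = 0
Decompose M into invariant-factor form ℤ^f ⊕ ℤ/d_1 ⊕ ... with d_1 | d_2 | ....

Answer: M ≅ ℤ/2 ⊕ ℤ/2

Derivation:
rank_ℚ(R)=2; free=2−2=0
SNF(R) diag = [2, 2] → torsion [2, 2]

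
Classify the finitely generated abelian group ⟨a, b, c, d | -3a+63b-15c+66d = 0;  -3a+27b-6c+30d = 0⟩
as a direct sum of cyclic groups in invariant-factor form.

rank_ℚ(R)=2; free=4−2=2
SNF(R) diag = [3, 9] → torsion [3, 9]

Answer: M ≅ ℤ^2 ⊕ ℤ/3 ⊕ ℤ/9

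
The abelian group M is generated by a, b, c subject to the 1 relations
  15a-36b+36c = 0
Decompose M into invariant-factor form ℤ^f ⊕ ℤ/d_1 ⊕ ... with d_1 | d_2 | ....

Answer: M ≅ ℤ^2 ⊕ ℤ/3

Derivation:
rank_ℚ(R)=1; free=3−1=2
SNF(R) diag = [3] → torsion [3]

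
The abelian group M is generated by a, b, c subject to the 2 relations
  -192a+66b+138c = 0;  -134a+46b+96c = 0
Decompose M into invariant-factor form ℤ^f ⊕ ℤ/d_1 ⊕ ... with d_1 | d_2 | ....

Answer: M ≅ ℤ^1 ⊕ ℤ/2 ⊕ ℤ/6

Derivation:
rank_ℚ(R)=2; free=3−2=1
SNF(R) diag = [2, 6] → torsion [2, 6]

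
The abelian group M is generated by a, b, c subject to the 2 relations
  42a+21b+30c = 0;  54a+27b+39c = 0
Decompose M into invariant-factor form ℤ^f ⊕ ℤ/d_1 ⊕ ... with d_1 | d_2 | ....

rank_ℚ(R)=2; free=3−2=1
SNF(R) diag = [3, 3] → torsion [3, 3]

Answer: M ≅ ℤ^1 ⊕ ℤ/3 ⊕ ℤ/3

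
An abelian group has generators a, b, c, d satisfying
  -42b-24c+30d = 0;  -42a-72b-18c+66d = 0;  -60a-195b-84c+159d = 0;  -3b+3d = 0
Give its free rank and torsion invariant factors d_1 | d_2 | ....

Answer: M ≅ ℤ/3 ⊕ ℤ/6 ⊕ ℤ/12 ⊕ ℤ/24

Derivation:
rank_ℚ(R)=4; free=4−4=0
SNF(R) diag = [3, 6, 12, 24] → torsion [3, 6, 12, 24]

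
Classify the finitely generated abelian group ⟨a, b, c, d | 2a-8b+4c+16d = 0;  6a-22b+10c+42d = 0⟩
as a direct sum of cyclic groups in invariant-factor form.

Answer: M ≅ ℤ^2 ⊕ ℤ/2 ⊕ ℤ/2

Derivation:
rank_ℚ(R)=2; free=4−2=2
SNF(R) diag = [2, 2] → torsion [2, 2]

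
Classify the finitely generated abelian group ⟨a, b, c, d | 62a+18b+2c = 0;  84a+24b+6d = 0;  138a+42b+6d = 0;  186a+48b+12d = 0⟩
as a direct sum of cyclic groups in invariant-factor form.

rank_ℚ(R)=4; free=4−4=0
SNF(R) diag = [2, 6, 18, 18] → torsion [2, 6, 18, 18]

Answer: M ≅ ℤ/2 ⊕ ℤ/6 ⊕ ℤ/18 ⊕ ℤ/18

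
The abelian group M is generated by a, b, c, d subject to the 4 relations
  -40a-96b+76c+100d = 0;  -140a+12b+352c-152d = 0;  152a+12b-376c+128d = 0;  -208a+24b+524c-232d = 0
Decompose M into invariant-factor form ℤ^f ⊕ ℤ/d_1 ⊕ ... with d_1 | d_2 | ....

Answer: M ≅ ℤ/4 ⊕ ℤ/4 ⊕ ℤ/12 ⊕ ℤ/36

Derivation:
rank_ℚ(R)=4; free=4−4=0
SNF(R) diag = [4, 4, 12, 36] → torsion [4, 4, 12, 36]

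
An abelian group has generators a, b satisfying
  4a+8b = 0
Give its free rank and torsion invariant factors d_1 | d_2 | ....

rank_ℚ(R)=1; free=2−1=1
SNF(R) diag = [4] → torsion [4]

Answer: M ≅ ℤ^1 ⊕ ℤ/4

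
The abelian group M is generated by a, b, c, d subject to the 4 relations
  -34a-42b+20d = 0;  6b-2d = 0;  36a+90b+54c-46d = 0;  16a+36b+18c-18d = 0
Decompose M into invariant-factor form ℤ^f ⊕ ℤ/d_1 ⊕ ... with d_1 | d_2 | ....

rank_ℚ(R)=4; free=4−4=0
SNF(R) diag = [2, 2, 6, 18] → torsion [2, 2, 6, 18]

Answer: M ≅ ℤ/2 ⊕ ℤ/2 ⊕ ℤ/6 ⊕ ℤ/18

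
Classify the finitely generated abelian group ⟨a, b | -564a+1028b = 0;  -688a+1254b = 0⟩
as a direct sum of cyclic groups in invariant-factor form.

Answer: M ≅ ℤ/2 ⊕ ℤ/4

Derivation:
rank_ℚ(R)=2; free=2−2=0
SNF(R) diag = [2, 4] → torsion [2, 4]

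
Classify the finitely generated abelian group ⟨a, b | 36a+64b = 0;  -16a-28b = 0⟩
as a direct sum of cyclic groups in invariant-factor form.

Answer: M ≅ ℤ/4 ⊕ ℤ/4

Derivation:
rank_ℚ(R)=2; free=2−2=0
SNF(R) diag = [4, 4] → torsion [4, 4]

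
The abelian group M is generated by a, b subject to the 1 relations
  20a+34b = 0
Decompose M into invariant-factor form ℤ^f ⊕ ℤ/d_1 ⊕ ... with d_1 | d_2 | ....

Answer: M ≅ ℤ^1 ⊕ ℤ/2

Derivation:
rank_ℚ(R)=1; free=2−1=1
SNF(R) diag = [2] → torsion [2]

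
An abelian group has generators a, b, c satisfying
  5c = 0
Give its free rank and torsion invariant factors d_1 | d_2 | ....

rank_ℚ(R)=1; free=3−1=2
SNF(R) diag = [5] → torsion [5]

Answer: M ≅ ℤ^2 ⊕ ℤ/5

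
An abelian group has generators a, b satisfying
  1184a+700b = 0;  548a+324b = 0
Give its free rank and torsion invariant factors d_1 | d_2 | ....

rank_ℚ(R)=2; free=2−2=0
SNF(R) diag = [4, 4] → torsion [4, 4]

Answer: M ≅ ℤ/4 ⊕ ℤ/4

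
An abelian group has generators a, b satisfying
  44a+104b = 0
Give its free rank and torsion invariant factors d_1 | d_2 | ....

Answer: M ≅ ℤ^1 ⊕ ℤ/4

Derivation:
rank_ℚ(R)=1; free=2−1=1
SNF(R) diag = [4] → torsion [4]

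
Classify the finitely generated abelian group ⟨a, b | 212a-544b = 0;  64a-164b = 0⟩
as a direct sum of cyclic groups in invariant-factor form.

Answer: M ≅ ℤ/4 ⊕ ℤ/12

Derivation:
rank_ℚ(R)=2; free=2−2=0
SNF(R) diag = [4, 12] → torsion [4, 12]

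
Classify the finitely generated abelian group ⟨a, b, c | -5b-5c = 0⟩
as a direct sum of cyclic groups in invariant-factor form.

Answer: M ≅ ℤ^2 ⊕ ℤ/5

Derivation:
rank_ℚ(R)=1; free=3−1=2
SNF(R) diag = [5] → torsion [5]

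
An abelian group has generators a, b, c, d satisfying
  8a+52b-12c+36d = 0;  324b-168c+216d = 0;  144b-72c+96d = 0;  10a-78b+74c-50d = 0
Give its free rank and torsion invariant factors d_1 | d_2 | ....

Answer: M ≅ ℤ/2 ⊕ ℤ/4 ⊕ ℤ/12 ⊕ ℤ/24

Derivation:
rank_ℚ(R)=4; free=4−4=0
SNF(R) diag = [2, 4, 12, 24] → torsion [2, 4, 12, 24]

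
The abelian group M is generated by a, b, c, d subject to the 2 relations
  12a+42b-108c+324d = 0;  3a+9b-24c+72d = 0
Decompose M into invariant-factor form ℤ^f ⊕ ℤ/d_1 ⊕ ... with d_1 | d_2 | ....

Answer: M ≅ ℤ^2 ⊕ ℤ/3 ⊕ ℤ/6

Derivation:
rank_ℚ(R)=2; free=4−2=2
SNF(R) diag = [3, 6] → torsion [3, 6]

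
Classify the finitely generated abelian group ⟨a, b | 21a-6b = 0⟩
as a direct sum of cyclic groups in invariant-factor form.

rank_ℚ(R)=1; free=2−1=1
SNF(R) diag = [3] → torsion [3]

Answer: M ≅ ℤ^1 ⊕ ℤ/3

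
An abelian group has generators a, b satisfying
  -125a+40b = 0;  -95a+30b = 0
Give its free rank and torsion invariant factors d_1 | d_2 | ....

Answer: M ≅ ℤ/5 ⊕ ℤ/10

Derivation:
rank_ℚ(R)=2; free=2−2=0
SNF(R) diag = [5, 10] → torsion [5, 10]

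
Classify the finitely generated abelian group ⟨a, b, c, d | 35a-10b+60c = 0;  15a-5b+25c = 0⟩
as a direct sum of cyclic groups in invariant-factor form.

rank_ℚ(R)=2; free=4−2=2
SNF(R) diag = [5, 5] → torsion [5, 5]

Answer: M ≅ ℤ^2 ⊕ ℤ/5 ⊕ ℤ/5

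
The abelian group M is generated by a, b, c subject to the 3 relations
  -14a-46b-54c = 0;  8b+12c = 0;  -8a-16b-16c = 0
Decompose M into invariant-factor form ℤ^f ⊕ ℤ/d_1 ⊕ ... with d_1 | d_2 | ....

rank_ℚ(R)=3; free=3−3=0
SNF(R) diag = [2, 4, 8] → torsion [2, 4, 8]

Answer: M ≅ ℤ/2 ⊕ ℤ/4 ⊕ ℤ/8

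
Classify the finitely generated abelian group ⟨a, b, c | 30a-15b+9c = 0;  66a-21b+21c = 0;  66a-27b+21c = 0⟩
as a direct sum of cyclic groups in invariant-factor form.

rank_ℚ(R)=3; free=3−3=0
SNF(R) diag = [3, 6, 12] → torsion [3, 6, 12]

Answer: M ≅ ℤ/3 ⊕ ℤ/6 ⊕ ℤ/12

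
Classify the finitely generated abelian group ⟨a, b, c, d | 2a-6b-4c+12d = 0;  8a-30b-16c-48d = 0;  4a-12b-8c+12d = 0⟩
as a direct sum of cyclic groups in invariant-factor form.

rank_ℚ(R)=3; free=4−3=1
SNF(R) diag = [2, 6, 12] → torsion [2, 6, 12]

Answer: M ≅ ℤ^1 ⊕ ℤ/2 ⊕ ℤ/6 ⊕ ℤ/12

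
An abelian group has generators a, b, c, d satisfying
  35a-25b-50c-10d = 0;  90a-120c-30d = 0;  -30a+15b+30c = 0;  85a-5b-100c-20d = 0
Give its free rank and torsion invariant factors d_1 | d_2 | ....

rank_ℚ(R)=4; free=4−4=0
SNF(R) diag = [5, 15, 30, 30] → torsion [5, 15, 30, 30]

Answer: M ≅ ℤ/5 ⊕ ℤ/15 ⊕ ℤ/30 ⊕ ℤ/30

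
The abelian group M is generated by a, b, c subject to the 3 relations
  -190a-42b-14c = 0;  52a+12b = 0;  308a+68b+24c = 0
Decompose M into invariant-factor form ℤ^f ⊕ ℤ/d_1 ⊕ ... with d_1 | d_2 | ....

rank_ℚ(R)=3; free=3−3=0
SNF(R) diag = [2, 4, 8] → torsion [2, 4, 8]

Answer: M ≅ ℤ/2 ⊕ ℤ/4 ⊕ ℤ/8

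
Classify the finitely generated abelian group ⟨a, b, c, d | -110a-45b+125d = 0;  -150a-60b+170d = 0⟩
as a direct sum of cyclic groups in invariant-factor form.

Answer: M ≅ ℤ^2 ⊕ ℤ/5 ⊕ ℤ/10

Derivation:
rank_ℚ(R)=2; free=4−2=2
SNF(R) diag = [5, 10] → torsion [5, 10]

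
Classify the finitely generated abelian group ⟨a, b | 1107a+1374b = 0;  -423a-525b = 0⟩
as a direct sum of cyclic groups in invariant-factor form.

Answer: M ≅ ℤ/3 ⊕ ℤ/9

Derivation:
rank_ℚ(R)=2; free=2−2=0
SNF(R) diag = [3, 9] → torsion [3, 9]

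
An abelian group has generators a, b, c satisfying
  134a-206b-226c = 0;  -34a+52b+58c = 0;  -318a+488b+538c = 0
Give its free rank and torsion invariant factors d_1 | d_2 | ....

rank_ℚ(R)=3; free=3−3=0
SNF(R) diag = [2, 2, 4] → torsion [2, 2, 4]

Answer: M ≅ ℤ/2 ⊕ ℤ/2 ⊕ ℤ/4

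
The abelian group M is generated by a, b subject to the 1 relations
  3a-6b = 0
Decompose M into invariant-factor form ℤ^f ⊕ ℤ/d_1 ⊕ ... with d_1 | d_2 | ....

Answer: M ≅ ℤ^1 ⊕ ℤ/3

Derivation:
rank_ℚ(R)=1; free=2−1=1
SNF(R) diag = [3] → torsion [3]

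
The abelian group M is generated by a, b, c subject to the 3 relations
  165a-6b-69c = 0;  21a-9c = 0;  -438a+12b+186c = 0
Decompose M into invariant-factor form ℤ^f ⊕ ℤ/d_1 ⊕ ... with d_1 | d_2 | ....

Answer: M ≅ ℤ/3 ⊕ ℤ/6 ⊕ ℤ/12

Derivation:
rank_ℚ(R)=3; free=3−3=0
SNF(R) diag = [3, 6, 12] → torsion [3, 6, 12]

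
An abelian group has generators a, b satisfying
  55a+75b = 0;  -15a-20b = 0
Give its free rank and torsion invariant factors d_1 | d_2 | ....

rank_ℚ(R)=2; free=2−2=0
SNF(R) diag = [5, 5] → torsion [5, 5]

Answer: M ≅ ℤ/5 ⊕ ℤ/5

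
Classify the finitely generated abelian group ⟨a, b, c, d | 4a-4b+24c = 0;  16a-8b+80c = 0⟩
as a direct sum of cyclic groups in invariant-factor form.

rank_ℚ(R)=2; free=4−2=2
SNF(R) diag = [4, 8] → torsion [4, 8]

Answer: M ≅ ℤ^2 ⊕ ℤ/4 ⊕ ℤ/8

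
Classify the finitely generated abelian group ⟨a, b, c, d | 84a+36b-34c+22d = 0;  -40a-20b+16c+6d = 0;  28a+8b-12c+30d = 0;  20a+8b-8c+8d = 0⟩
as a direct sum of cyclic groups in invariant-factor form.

rank_ℚ(R)=4; free=4−4=0
SNF(R) diag = [2, 2, 4, 4] → torsion [2, 2, 4, 4]

Answer: M ≅ ℤ/2 ⊕ ℤ/2 ⊕ ℤ/4 ⊕ ℤ/4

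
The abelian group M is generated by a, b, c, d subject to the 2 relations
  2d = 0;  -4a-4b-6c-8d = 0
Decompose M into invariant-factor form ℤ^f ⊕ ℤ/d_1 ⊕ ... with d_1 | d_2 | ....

rank_ℚ(R)=2; free=4−2=2
SNF(R) diag = [2, 2] → torsion [2, 2]

Answer: M ≅ ℤ^2 ⊕ ℤ/2 ⊕ ℤ/2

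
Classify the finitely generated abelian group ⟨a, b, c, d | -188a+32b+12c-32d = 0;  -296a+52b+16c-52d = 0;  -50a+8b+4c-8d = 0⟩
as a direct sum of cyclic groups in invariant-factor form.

Answer: M ≅ ℤ^1 ⊕ ℤ/2 ⊕ ℤ/4 ⊕ ℤ/4

Derivation:
rank_ℚ(R)=3; free=4−3=1
SNF(R) diag = [2, 4, 4] → torsion [2, 4, 4]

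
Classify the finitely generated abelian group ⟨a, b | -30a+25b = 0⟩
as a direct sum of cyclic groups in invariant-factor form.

rank_ℚ(R)=1; free=2−1=1
SNF(R) diag = [5] → torsion [5]

Answer: M ≅ ℤ^1 ⊕ ℤ/5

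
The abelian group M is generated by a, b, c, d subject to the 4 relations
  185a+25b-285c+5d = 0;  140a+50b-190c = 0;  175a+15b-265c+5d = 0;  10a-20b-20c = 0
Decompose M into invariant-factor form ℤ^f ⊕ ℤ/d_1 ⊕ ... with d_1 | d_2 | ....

Answer: M ≅ ℤ/5 ⊕ ℤ/10 ⊕ ℤ/30 ⊕ ℤ/90

Derivation:
rank_ℚ(R)=4; free=4−4=0
SNF(R) diag = [5, 10, 30, 90] → torsion [5, 10, 30, 90]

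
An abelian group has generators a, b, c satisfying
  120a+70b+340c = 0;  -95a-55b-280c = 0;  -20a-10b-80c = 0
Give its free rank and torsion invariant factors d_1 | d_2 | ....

rank_ℚ(R)=3; free=3−3=0
SNF(R) diag = [5, 10, 20] → torsion [5, 10, 20]

Answer: M ≅ ℤ/5 ⊕ ℤ/10 ⊕ ℤ/20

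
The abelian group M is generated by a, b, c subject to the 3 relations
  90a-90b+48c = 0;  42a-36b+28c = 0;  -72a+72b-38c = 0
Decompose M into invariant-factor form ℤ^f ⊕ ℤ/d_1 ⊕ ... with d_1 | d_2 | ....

rank_ℚ(R)=3; free=3−3=0
SNF(R) diag = [2, 6, 18] → torsion [2, 6, 18]

Answer: M ≅ ℤ/2 ⊕ ℤ/6 ⊕ ℤ/18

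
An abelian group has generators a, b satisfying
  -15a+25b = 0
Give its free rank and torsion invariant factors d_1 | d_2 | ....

rank_ℚ(R)=1; free=2−1=1
SNF(R) diag = [5] → torsion [5]

Answer: M ≅ ℤ^1 ⊕ ℤ/5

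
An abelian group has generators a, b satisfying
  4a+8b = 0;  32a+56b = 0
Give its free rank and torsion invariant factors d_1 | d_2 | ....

Answer: M ≅ ℤ/4 ⊕ ℤ/8

Derivation:
rank_ℚ(R)=2; free=2−2=0
SNF(R) diag = [4, 8] → torsion [4, 8]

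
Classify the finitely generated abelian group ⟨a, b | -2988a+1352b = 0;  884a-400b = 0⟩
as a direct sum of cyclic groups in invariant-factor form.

rank_ℚ(R)=2; free=2−2=0
SNF(R) diag = [4, 8] → torsion [4, 8]

Answer: M ≅ ℤ/4 ⊕ ℤ/8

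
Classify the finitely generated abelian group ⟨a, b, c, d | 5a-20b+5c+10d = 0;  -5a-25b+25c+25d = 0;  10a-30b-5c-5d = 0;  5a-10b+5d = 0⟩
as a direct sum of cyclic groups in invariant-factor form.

Answer: M ≅ ℤ/5 ⊕ ℤ/5 ⊕ ℤ/5 ⊕ ℤ/10

Derivation:
rank_ℚ(R)=4; free=4−4=0
SNF(R) diag = [5, 5, 5, 10] → torsion [5, 5, 5, 10]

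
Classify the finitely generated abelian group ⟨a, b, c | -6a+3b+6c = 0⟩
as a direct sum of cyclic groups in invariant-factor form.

Answer: M ≅ ℤ^2 ⊕ ℤ/3

Derivation:
rank_ℚ(R)=1; free=3−1=2
SNF(R) diag = [3] → torsion [3]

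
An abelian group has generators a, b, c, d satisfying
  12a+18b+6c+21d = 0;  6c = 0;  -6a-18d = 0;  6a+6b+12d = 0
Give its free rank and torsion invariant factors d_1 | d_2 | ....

rank_ℚ(R)=4; free=4−4=0
SNF(R) diag = [3, 6, 6, 6] → torsion [3, 6, 6, 6]

Answer: M ≅ ℤ/3 ⊕ ℤ/6 ⊕ ℤ/6 ⊕ ℤ/6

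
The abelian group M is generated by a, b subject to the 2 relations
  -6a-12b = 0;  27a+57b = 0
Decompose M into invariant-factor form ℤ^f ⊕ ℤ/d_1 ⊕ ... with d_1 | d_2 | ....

Answer: M ≅ ℤ/3 ⊕ ℤ/6

Derivation:
rank_ℚ(R)=2; free=2−2=0
SNF(R) diag = [3, 6] → torsion [3, 6]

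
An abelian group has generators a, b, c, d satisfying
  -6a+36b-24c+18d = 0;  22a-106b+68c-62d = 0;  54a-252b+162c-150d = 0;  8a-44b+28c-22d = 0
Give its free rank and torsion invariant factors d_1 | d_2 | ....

rank_ℚ(R)=4; free=4−4=0
SNF(R) diag = [2, 6, 6, 6] → torsion [2, 6, 6, 6]

Answer: M ≅ ℤ/2 ⊕ ℤ/6 ⊕ ℤ/6 ⊕ ℤ/6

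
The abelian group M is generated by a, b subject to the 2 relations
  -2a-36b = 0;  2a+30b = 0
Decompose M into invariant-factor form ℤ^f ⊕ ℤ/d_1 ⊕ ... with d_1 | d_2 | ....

Answer: M ≅ ℤ/2 ⊕ ℤ/6

Derivation:
rank_ℚ(R)=2; free=2−2=0
SNF(R) diag = [2, 6] → torsion [2, 6]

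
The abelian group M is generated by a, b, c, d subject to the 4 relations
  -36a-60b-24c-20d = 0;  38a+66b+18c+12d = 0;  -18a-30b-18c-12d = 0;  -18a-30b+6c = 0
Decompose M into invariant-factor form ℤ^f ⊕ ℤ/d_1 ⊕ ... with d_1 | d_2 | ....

Answer: M ≅ ℤ/2 ⊕ ℤ/4 ⊕ ℤ/12 ⊕ ℤ/24

Derivation:
rank_ℚ(R)=4; free=4−4=0
SNF(R) diag = [2, 4, 12, 24] → torsion [2, 4, 12, 24]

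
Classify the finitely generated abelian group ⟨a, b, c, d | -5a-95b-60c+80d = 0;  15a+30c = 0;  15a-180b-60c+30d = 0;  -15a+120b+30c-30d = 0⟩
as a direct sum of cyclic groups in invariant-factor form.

rank_ℚ(R)=4; free=4−4=0
SNF(R) diag = [5, 15, 30, 30] → torsion [5, 15, 30, 30]

Answer: M ≅ ℤ/5 ⊕ ℤ/15 ⊕ ℤ/30 ⊕ ℤ/30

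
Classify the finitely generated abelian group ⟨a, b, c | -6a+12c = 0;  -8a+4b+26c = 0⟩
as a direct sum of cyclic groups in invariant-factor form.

Answer: M ≅ ℤ^1 ⊕ ℤ/2 ⊕ ℤ/6

Derivation:
rank_ℚ(R)=2; free=3−2=1
SNF(R) diag = [2, 6] → torsion [2, 6]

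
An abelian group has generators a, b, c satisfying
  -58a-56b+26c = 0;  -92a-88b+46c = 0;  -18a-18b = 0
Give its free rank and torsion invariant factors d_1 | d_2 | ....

rank_ℚ(R)=3; free=3−3=0
SNF(R) diag = [2, 6, 18] → torsion [2, 6, 18]

Answer: M ≅ ℤ/2 ⊕ ℤ/6 ⊕ ℤ/18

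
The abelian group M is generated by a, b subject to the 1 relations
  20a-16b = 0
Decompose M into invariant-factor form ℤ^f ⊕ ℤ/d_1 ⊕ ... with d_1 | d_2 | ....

rank_ℚ(R)=1; free=2−1=1
SNF(R) diag = [4] → torsion [4]

Answer: M ≅ ℤ^1 ⊕ ℤ/4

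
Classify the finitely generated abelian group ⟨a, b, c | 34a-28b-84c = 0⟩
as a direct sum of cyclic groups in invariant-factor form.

Answer: M ≅ ℤ^2 ⊕ ℤ/2

Derivation:
rank_ℚ(R)=1; free=3−1=2
SNF(R) diag = [2] → torsion [2]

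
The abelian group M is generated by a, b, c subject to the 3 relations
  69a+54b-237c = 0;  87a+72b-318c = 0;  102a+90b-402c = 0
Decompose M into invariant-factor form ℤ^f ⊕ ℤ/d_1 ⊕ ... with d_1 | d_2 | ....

Answer: M ≅ ℤ/3 ⊕ ℤ/9 ⊕ ℤ/18

Derivation:
rank_ℚ(R)=3; free=3−3=0
SNF(R) diag = [3, 9, 18] → torsion [3, 9, 18]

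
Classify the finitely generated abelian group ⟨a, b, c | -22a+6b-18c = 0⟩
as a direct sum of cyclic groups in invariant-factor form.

rank_ℚ(R)=1; free=3−1=2
SNF(R) diag = [2] → torsion [2]

Answer: M ≅ ℤ^2 ⊕ ℤ/2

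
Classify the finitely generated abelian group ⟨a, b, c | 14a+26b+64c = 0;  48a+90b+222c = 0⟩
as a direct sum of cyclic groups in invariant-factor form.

Answer: M ≅ ℤ^1 ⊕ ℤ/2 ⊕ ℤ/6

Derivation:
rank_ℚ(R)=2; free=3−2=1
SNF(R) diag = [2, 6] → torsion [2, 6]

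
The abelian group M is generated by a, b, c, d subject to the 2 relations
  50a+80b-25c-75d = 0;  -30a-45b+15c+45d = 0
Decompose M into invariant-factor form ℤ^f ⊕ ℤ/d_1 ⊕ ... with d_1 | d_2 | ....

rank_ℚ(R)=2; free=4−2=2
SNF(R) diag = [5, 15] → torsion [5, 15]

Answer: M ≅ ℤ^2 ⊕ ℤ/5 ⊕ ℤ/15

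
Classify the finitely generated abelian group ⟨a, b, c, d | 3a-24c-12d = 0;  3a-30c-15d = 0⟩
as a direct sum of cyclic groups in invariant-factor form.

Answer: M ≅ ℤ^2 ⊕ ℤ/3 ⊕ ℤ/3

Derivation:
rank_ℚ(R)=2; free=4−2=2
SNF(R) diag = [3, 3] → torsion [3, 3]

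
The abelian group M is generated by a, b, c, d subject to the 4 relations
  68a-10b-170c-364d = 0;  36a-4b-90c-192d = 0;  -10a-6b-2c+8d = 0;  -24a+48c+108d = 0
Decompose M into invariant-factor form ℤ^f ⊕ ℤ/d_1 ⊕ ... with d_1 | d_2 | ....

rank_ℚ(R)=4; free=4−4=0
SNF(R) diag = [2, 2, 6, 12] → torsion [2, 2, 6, 12]

Answer: M ≅ ℤ/2 ⊕ ℤ/2 ⊕ ℤ/6 ⊕ ℤ/12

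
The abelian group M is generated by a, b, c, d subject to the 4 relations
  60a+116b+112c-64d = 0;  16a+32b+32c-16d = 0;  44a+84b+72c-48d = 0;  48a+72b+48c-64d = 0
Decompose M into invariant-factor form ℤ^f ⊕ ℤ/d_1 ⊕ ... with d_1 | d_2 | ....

Answer: M ≅ ℤ/4 ⊕ ℤ/8 ⊕ ℤ/8 ⊕ ℤ/16

Derivation:
rank_ℚ(R)=4; free=4−4=0
SNF(R) diag = [4, 8, 8, 16] → torsion [4, 8, 8, 16]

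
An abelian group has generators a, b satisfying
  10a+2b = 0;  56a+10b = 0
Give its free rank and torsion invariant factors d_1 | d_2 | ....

Answer: M ≅ ℤ/2 ⊕ ℤ/6

Derivation:
rank_ℚ(R)=2; free=2−2=0
SNF(R) diag = [2, 6] → torsion [2, 6]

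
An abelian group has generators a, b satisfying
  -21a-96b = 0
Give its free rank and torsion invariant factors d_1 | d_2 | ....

rank_ℚ(R)=1; free=2−1=1
SNF(R) diag = [3] → torsion [3]

Answer: M ≅ ℤ^1 ⊕ ℤ/3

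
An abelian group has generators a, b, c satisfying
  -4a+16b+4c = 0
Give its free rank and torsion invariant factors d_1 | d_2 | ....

rank_ℚ(R)=1; free=3−1=2
SNF(R) diag = [4] → torsion [4]

Answer: M ≅ ℤ^2 ⊕ ℤ/4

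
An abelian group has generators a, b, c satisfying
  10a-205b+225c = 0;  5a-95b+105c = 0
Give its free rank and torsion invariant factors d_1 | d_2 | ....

rank_ℚ(R)=2; free=3−2=1
SNF(R) diag = [5, 15] → torsion [5, 15]

Answer: M ≅ ℤ^1 ⊕ ℤ/5 ⊕ ℤ/15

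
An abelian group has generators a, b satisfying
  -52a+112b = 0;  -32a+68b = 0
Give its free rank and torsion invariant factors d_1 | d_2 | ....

rank_ℚ(R)=2; free=2−2=0
SNF(R) diag = [4, 12] → torsion [4, 12]

Answer: M ≅ ℤ/4 ⊕ ℤ/12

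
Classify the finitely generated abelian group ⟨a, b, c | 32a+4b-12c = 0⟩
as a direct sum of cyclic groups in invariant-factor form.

rank_ℚ(R)=1; free=3−1=2
SNF(R) diag = [4] → torsion [4]

Answer: M ≅ ℤ^2 ⊕ ℤ/4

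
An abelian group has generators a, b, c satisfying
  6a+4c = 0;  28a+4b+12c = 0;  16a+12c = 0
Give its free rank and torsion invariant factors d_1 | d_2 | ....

rank_ℚ(R)=3; free=3−3=0
SNF(R) diag = [2, 4, 4] → torsion [2, 4, 4]

Answer: M ≅ ℤ/2 ⊕ ℤ/4 ⊕ ℤ/4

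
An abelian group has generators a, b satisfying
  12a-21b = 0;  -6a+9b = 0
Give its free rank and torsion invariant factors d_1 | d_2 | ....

Answer: M ≅ ℤ/3 ⊕ ℤ/6

Derivation:
rank_ℚ(R)=2; free=2−2=0
SNF(R) diag = [3, 6] → torsion [3, 6]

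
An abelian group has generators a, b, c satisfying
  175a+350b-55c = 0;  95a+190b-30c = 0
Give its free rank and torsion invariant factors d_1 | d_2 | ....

rank_ℚ(R)=2; free=3−2=1
SNF(R) diag = [5, 5] → torsion [5, 5]

Answer: M ≅ ℤ^1 ⊕ ℤ/5 ⊕ ℤ/5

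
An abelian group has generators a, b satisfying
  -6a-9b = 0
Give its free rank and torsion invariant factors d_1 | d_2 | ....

rank_ℚ(R)=1; free=2−1=1
SNF(R) diag = [3] → torsion [3]

Answer: M ≅ ℤ^1 ⊕ ℤ/3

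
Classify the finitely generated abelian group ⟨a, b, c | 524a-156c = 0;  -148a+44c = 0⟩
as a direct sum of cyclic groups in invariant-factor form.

Answer: M ≅ ℤ^1 ⊕ ℤ/4 ⊕ ℤ/8

Derivation:
rank_ℚ(R)=2; free=3−2=1
SNF(R) diag = [4, 8] → torsion [4, 8]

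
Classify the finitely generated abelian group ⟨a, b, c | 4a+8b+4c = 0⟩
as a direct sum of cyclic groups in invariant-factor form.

rank_ℚ(R)=1; free=3−1=2
SNF(R) diag = [4] → torsion [4]

Answer: M ≅ ℤ^2 ⊕ ℤ/4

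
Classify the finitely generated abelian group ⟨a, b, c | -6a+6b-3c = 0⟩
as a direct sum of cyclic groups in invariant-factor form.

Answer: M ≅ ℤ^2 ⊕ ℤ/3

Derivation:
rank_ℚ(R)=1; free=3−1=2
SNF(R) diag = [3] → torsion [3]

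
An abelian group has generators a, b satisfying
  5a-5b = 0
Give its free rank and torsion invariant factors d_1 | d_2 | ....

rank_ℚ(R)=1; free=2−1=1
SNF(R) diag = [5] → torsion [5]

Answer: M ≅ ℤ^1 ⊕ ℤ/5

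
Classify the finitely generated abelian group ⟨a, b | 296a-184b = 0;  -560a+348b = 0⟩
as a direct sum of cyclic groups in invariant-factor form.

Answer: M ≅ ℤ/4 ⊕ ℤ/8

Derivation:
rank_ℚ(R)=2; free=2−2=0
SNF(R) diag = [4, 8] → torsion [4, 8]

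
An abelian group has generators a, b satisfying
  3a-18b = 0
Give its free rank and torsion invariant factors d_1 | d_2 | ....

Answer: M ≅ ℤ^1 ⊕ ℤ/3

Derivation:
rank_ℚ(R)=1; free=2−1=1
SNF(R) diag = [3] → torsion [3]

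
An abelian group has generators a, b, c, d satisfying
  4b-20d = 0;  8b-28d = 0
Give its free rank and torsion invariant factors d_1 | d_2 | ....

rank_ℚ(R)=2; free=4−2=2
SNF(R) diag = [4, 12] → torsion [4, 12]

Answer: M ≅ ℤ^2 ⊕ ℤ/4 ⊕ ℤ/12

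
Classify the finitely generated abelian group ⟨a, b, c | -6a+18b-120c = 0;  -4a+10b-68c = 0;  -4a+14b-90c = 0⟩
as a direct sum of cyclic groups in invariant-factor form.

rank_ℚ(R)=3; free=3−3=0
SNF(R) diag = [2, 2, 6] → torsion [2, 2, 6]

Answer: M ≅ ℤ/2 ⊕ ℤ/2 ⊕ ℤ/6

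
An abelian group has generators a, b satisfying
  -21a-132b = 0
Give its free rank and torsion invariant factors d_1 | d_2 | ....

rank_ℚ(R)=1; free=2−1=1
SNF(R) diag = [3] → torsion [3]

Answer: M ≅ ℤ^1 ⊕ ℤ/3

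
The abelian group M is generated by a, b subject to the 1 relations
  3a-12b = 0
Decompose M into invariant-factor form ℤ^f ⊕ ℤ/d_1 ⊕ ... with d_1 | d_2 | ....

Answer: M ≅ ℤ^1 ⊕ ℤ/3

Derivation:
rank_ℚ(R)=1; free=2−1=1
SNF(R) diag = [3] → torsion [3]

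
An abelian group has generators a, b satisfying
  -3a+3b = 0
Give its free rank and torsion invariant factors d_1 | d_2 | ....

Answer: M ≅ ℤ^1 ⊕ ℤ/3

Derivation:
rank_ℚ(R)=1; free=2−1=1
SNF(R) diag = [3] → torsion [3]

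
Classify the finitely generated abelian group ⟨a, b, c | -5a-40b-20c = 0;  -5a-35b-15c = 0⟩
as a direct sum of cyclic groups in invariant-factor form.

Answer: M ≅ ℤ^1 ⊕ ℤ/5 ⊕ ℤ/5

Derivation:
rank_ℚ(R)=2; free=3−2=1
SNF(R) diag = [5, 5] → torsion [5, 5]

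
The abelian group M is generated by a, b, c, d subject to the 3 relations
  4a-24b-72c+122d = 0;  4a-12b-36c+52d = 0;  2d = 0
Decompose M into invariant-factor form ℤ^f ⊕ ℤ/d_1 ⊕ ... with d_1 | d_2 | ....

rank_ℚ(R)=3; free=4−3=1
SNF(R) diag = [2, 4, 12] → torsion [2, 4, 12]

Answer: M ≅ ℤ^1 ⊕ ℤ/2 ⊕ ℤ/4 ⊕ ℤ/12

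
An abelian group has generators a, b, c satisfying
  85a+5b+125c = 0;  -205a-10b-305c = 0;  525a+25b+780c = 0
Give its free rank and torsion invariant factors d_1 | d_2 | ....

Answer: M ≅ ℤ/5 ⊕ ℤ/5 ⊕ ℤ/15

Derivation:
rank_ℚ(R)=3; free=3−3=0
SNF(R) diag = [5, 5, 15] → torsion [5, 5, 15]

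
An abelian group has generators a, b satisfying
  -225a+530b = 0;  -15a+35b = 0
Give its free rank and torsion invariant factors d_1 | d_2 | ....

Answer: M ≅ ℤ/5 ⊕ ℤ/15

Derivation:
rank_ℚ(R)=2; free=2−2=0
SNF(R) diag = [5, 15] → torsion [5, 15]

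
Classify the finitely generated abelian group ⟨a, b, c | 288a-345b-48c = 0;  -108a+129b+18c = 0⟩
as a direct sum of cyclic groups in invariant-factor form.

rank_ℚ(R)=2; free=3−2=1
SNF(R) diag = [3, 6] → torsion [3, 6]

Answer: M ≅ ℤ^1 ⊕ ℤ/3 ⊕ ℤ/6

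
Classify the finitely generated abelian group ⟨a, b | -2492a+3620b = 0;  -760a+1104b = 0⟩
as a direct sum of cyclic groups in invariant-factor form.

Answer: M ≅ ℤ/4 ⊕ ℤ/8

Derivation:
rank_ℚ(R)=2; free=2−2=0
SNF(R) diag = [4, 8] → torsion [4, 8]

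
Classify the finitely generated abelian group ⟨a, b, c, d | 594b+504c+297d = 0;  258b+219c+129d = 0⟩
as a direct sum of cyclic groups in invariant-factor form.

Answer: M ≅ ℤ^2 ⊕ ℤ/3 ⊕ ℤ/9

Derivation:
rank_ℚ(R)=2; free=4−2=2
SNF(R) diag = [3, 9] → torsion [3, 9]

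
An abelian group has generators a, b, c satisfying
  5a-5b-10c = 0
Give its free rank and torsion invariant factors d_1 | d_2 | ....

rank_ℚ(R)=1; free=3−1=2
SNF(R) diag = [5] → torsion [5]

Answer: M ≅ ℤ^2 ⊕ ℤ/5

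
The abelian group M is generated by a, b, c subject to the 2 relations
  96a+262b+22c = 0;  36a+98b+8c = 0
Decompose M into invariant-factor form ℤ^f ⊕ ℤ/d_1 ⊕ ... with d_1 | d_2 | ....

Answer: M ≅ ℤ^1 ⊕ ℤ/2 ⊕ ℤ/6

Derivation:
rank_ℚ(R)=2; free=3−2=1
SNF(R) diag = [2, 6] → torsion [2, 6]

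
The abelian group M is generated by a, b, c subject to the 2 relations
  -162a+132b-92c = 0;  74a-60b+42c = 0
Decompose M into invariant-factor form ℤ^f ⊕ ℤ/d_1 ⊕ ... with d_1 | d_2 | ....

Answer: M ≅ ℤ^1 ⊕ ℤ/2 ⊕ ℤ/2

Derivation:
rank_ℚ(R)=2; free=3−2=1
SNF(R) diag = [2, 2] → torsion [2, 2]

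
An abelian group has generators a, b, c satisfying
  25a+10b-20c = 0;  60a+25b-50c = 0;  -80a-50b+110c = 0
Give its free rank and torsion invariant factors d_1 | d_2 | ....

rank_ℚ(R)=3; free=3−3=0
SNF(R) diag = [5, 5, 10] → torsion [5, 5, 10]

Answer: M ≅ ℤ/5 ⊕ ℤ/5 ⊕ ℤ/10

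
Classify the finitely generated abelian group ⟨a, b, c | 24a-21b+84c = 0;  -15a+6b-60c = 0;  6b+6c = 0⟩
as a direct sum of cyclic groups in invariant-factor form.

rank_ℚ(R)=3; free=3−3=0
SNF(R) diag = [3, 3, 6] → torsion [3, 3, 6]

Answer: M ≅ ℤ/3 ⊕ ℤ/3 ⊕ ℤ/6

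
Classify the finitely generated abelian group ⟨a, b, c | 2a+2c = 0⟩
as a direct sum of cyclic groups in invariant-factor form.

rank_ℚ(R)=1; free=3−1=2
SNF(R) diag = [2] → torsion [2]

Answer: M ≅ ℤ^2 ⊕ ℤ/2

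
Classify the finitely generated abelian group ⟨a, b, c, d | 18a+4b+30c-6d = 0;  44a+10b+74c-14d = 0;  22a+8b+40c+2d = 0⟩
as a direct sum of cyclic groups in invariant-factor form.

rank_ℚ(R)=3; free=4−3=1
SNF(R) diag = [2, 2, 6] → torsion [2, 2, 6]

Answer: M ≅ ℤ^1 ⊕ ℤ/2 ⊕ ℤ/2 ⊕ ℤ/6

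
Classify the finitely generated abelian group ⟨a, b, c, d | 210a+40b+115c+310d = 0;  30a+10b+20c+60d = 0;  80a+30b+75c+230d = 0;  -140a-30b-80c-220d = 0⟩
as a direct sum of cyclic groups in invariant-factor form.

Answer: M ≅ ℤ/5 ⊕ ℤ/10 ⊕ ℤ/10 ⊕ ℤ/20

Derivation:
rank_ℚ(R)=4; free=4−4=0
SNF(R) diag = [5, 10, 10, 20] → torsion [5, 10, 10, 20]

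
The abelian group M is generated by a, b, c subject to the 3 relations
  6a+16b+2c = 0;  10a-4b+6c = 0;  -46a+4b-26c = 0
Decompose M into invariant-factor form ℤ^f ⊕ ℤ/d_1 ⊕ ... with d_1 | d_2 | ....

Answer: M ≅ ℤ/2 ⊕ ℤ/4 ⊕ ℤ/8

Derivation:
rank_ℚ(R)=3; free=3−3=0
SNF(R) diag = [2, 4, 8] → torsion [2, 4, 8]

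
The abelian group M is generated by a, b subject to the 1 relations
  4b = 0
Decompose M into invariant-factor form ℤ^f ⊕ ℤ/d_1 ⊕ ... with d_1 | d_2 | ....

rank_ℚ(R)=1; free=2−1=1
SNF(R) diag = [4] → torsion [4]

Answer: M ≅ ℤ^1 ⊕ ℤ/4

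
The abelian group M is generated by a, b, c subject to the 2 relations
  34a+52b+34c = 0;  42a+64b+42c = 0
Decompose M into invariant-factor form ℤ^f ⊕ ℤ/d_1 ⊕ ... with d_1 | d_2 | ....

rank_ℚ(R)=2; free=3−2=1
SNF(R) diag = [2, 4] → torsion [2, 4]

Answer: M ≅ ℤ^1 ⊕ ℤ/2 ⊕ ℤ/4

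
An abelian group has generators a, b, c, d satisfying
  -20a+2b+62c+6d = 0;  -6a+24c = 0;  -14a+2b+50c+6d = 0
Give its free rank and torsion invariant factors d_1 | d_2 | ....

rank_ℚ(R)=3; free=4−3=1
SNF(R) diag = [2, 6, 12] → torsion [2, 6, 12]

Answer: M ≅ ℤ^1 ⊕ ℤ/2 ⊕ ℤ/6 ⊕ ℤ/12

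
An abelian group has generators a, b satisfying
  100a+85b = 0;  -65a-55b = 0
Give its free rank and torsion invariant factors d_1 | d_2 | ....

Answer: M ≅ ℤ/5 ⊕ ℤ/5

Derivation:
rank_ℚ(R)=2; free=2−2=0
SNF(R) diag = [5, 5] → torsion [5, 5]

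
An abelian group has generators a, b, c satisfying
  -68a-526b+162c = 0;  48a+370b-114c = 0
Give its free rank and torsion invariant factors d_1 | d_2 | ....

rank_ℚ(R)=2; free=3−2=1
SNF(R) diag = [2, 4] → torsion [2, 4]

Answer: M ≅ ℤ^1 ⊕ ℤ/2 ⊕ ℤ/4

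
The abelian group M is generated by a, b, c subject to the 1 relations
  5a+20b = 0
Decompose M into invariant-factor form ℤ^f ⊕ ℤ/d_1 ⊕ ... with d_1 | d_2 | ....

Answer: M ≅ ℤ^2 ⊕ ℤ/5

Derivation:
rank_ℚ(R)=1; free=3−1=2
SNF(R) diag = [5] → torsion [5]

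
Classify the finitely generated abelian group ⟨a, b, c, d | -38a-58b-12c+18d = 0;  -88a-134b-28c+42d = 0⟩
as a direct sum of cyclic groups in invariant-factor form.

Answer: M ≅ ℤ^2 ⊕ ℤ/2 ⊕ ℤ/2

Derivation:
rank_ℚ(R)=2; free=4−2=2
SNF(R) diag = [2, 2] → torsion [2, 2]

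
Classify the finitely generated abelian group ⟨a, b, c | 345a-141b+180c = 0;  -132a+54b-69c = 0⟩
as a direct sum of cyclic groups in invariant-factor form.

rank_ℚ(R)=2; free=3−2=1
SNF(R) diag = [3, 3] → torsion [3, 3]

Answer: M ≅ ℤ^1 ⊕ ℤ/3 ⊕ ℤ/3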